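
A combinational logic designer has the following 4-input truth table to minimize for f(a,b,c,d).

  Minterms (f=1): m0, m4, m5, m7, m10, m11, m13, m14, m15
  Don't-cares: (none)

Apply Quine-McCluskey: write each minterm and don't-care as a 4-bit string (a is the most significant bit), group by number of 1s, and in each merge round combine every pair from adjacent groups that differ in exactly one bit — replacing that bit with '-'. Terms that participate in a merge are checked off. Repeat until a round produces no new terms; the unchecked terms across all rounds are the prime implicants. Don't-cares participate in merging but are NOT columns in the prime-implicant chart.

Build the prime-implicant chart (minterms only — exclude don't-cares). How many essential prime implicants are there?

Round 0: 0000✓ 0100✓ 0101✓ 0111✓ 1010✓ 1011✓ 1101✓ 1110✓ 1111✓
Round 1: -101✓ -111✓ 0-00 01-1✓ 010- 1-10✓ 1-11✓ 101-✓ 11-1✓ 111-✓
Round 2: -1-1 1-1-
PIs = {-1-1, 0-00, 010-, 1-1-}
Coverage chart:
  m0: 0-00 ←essential
  m4: 0-00,010-
  m5: -1-1,010-
  m7: -1-1 ←essential
  m10: 1-1- ←essential
  m11: 1-1- ←essential
  m13: -1-1 ←essential
  m14: 1-1- ←essential
  m15: -1-1,1-1-
Essential: -1-1, 0-00, 1-1-

3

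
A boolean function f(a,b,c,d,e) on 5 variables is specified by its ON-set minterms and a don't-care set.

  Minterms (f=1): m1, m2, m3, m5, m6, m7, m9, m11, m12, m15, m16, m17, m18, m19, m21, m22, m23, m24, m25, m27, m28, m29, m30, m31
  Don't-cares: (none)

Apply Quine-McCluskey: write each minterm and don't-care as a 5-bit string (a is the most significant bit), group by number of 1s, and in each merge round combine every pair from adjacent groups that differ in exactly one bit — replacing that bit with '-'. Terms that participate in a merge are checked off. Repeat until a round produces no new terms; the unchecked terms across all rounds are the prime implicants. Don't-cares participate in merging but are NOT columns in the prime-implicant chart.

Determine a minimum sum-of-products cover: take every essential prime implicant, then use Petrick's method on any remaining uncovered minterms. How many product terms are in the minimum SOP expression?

7

size-2^0 implicants → 00001(✓)  00010(✓)  00011(✓)  00101(✓)  00110(✓)  00111(✓)  01001(✓)  01011(✓)  01100(✓)  01111(✓)  10000(✓)  10001(✓)  10010(✓)  10011(✓)  10101(✓)  10110(✓)  10111(✓)  11000(✓)  11001(✓)  11011(✓)  11100(✓)  11101(✓)  11110(✓)  11111(✓)
size-2^1 implicants → -0001(✓)  -0010(✓)  -0011(✓)  -0101(✓)  -0110(✓)  -0111(✓)  -1001(✓)  -1011(✓)  -1100  -1111(✓)  0-001(✓)  0-011(✓)  0-111(✓)  00-01(✓)  00-10(✓)  00-11(✓)  000-1(✓)  0001-(✓)  001-1(✓)  0011-(✓)  01-11(✓)  010-1(✓)  1-000(✓)  1-001(✓)  1-011(✓)  1-101(✓)  1-110(✓)  1-111(✓)  10-01(✓)  10-10(✓)  10-11(✓)  100-0(✓)  100-1(✓)  1000-(✓)  1001-(✓)  101-1(✓)  1011-(✓)  11-00(✓)  11-01(✓)  11-11(✓)  110-1(✓)  1100-(✓)  111-0(✓)  111-1(✓)  1110-(✓)  1111-(✓)
size-2^2 implicants → --001(✓)  --011(✓)  --111(✓)  -0-01(✓)  -0-10(✓)  -0-11(✓)  -00-1(✓)  -001-(✓)  -01-1(✓)  -011-(✓)  -1-11(✓)  -10-1(✓)  0--11(✓)  0-0-1(✓)  00--1(✓)  00-1-(✓)  1--01(✓)  1--11(✓)  1-0-1(✓)  1-00-  1-1-1(✓)  1-11-  10--1(✓)  10-1-(✓)  100--  11--1(✓)  11-0-  111--
size-2^3 implicants → ---11  --0-1  -0--1  -0-1-  1---1
Unchecked terms (primes): ---11, --0-1, -0--1, -0-1-, -1100, 1---1, 1-00-, 1-11-, 100--, 11-0-, 111--
Minterm coverage:
  m1 ⊆ --0-1,-0--1
  m2 ⊆ -0-1- [E]
  m3 ⊆ ---11,--0-1,-0--1,-0-1-
  m5 ⊆ -0--1 [E]
  m6 ⊆ -0-1- [E]
  m7 ⊆ ---11,-0--1,-0-1-
  m9 ⊆ --0-1 [E]
  m11 ⊆ ---11,--0-1
  m12 ⊆ -1100 [E]
  m15 ⊆ ---11 [E]
  m16 ⊆ 1-00-,100--
  m17 ⊆ --0-1,-0--1,1---1,1-00-,100--
  m18 ⊆ -0-1-,100--
  m19 ⊆ ---11,--0-1,-0--1,-0-1-,1---1,100--
  m21 ⊆ -0--1,1---1
  m22 ⊆ -0-1-,1-11-
  m23 ⊆ ---11,-0--1,-0-1-,1---1,1-11-
  m24 ⊆ 1-00-,11-0-
  m25 ⊆ --0-1,1---1,1-00-,11-0-
  m27 ⊆ ---11,--0-1,1---1
  m28 ⊆ -1100,11-0-,111--
  m29 ⊆ 1---1,11-0-,111--
  m30 ⊆ 1-11-,111--
  m31 ⊆ ---11,1---1,1-11-,111--
E = {---11, --0-1, -0--1, -0-1-, -1100}
Petrick residual → 1-00-, 111--
Cover = de + c'e + b'e + b'd + bcd'e' + ac'd' + abc  |cover|=7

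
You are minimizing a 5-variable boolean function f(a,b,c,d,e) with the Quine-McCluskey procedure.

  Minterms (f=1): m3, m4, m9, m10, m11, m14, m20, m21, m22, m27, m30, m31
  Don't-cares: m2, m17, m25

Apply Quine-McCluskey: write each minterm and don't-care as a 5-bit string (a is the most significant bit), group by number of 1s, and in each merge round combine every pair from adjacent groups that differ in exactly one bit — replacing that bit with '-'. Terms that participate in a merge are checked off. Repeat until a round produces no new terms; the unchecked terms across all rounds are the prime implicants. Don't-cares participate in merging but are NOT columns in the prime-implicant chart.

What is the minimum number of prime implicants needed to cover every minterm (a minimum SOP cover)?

7

[col 0] 00010*, 00011*, 00100*, 01001*, 01010*, 01011*, 01110*, 10001*, 10100*, 10101*, 10110*, 11001*, 11011*, 11110*, 11111*
[col 1] -0100, -1001*, -1011*, -1110, 0-010*, 0-011*, 0001-*, 01-10, 010-1*, 0101-*, 1-001, 1-110, 10-01, 101-0, 1010-, 11-11, 110-1*, 1111-
[col 2] -10-1, 0-01-
Prime implicants: -0100, -10-1, -1110, 0-01-, 01-10, 1-001, 1-110, 10-01, 101-0, 1010-, 11-11, 1111-
PI chart (minterm → PIs covering it):
  3 | 0-01-  (sole → essential)
  4 | -0100  (sole → essential)
  9 | -10-1  (sole → essential)
  10 | 0-01-,01-10
  11 | -10-1,0-01-
  14 | -1110,01-10
  20 | -0100,101-0,1010-
  21 | 10-01,1010-
  22 | 1-110,101-0
  27 | -10-1,11-11
  30 | -1110,1-110,1111-
  31 | 11-11,1111-
Essential prime implicants: -0100, -10-1, 0-01-
Petrick residual → -1110, 1-110, 10-01, 11-11
Minimum SOP uses 7 PIs: b'cd'e' + bc'e + bcde' + a'c'd + acde' + ab'd'e + abde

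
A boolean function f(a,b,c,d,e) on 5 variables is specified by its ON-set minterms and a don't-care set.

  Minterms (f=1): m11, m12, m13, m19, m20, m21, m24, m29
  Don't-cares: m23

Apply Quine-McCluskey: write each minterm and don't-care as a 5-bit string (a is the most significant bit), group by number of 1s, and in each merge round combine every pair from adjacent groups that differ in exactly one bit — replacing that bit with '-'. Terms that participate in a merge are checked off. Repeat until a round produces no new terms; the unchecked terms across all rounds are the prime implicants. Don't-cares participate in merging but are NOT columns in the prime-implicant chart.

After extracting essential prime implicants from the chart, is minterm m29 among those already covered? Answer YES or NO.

NO

[col 0] 01011, 01100*, 01101*, 10011*, 10100*, 10101*, 10111*, 11000, 11101*
[col 1] -1101, 0110-, 1-101, 10-11, 101-1, 1010-
Prime implicants: -1101, 01011, 0110-, 1-101, 10-11, 101-1, 1010-, 11000
PI chart (minterm → PIs covering it):
  11 | 01011  (sole → essential)
  12 | 0110-  (sole → essential)
  13 | -1101,0110-
  19 | 10-11  (sole → essential)
  20 | 1010-  (sole → essential)
  21 | 1-101,101-1,1010-
  24 | 11000  (sole → essential)
  29 | -1101,1-101
Essential prime implicants: 01011, 0110-, 10-11, 1010-, 11000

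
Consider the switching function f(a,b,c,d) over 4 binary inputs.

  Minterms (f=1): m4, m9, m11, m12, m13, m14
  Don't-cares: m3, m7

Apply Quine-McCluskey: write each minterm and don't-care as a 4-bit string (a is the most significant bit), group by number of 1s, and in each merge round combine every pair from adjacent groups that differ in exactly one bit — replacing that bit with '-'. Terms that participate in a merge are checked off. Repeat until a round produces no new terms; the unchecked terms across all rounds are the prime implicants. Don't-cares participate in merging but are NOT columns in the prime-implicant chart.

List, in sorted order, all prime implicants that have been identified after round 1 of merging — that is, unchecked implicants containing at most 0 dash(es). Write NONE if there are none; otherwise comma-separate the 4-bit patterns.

Round 0: 0011✓ 0100✓ 0111✓ 1001✓ 1011✓ 1100✓ 1101✓ 1110✓
Round 1: -011 -100 0-11 1-01 10-1 11-0 110-
PIs = {-011, -100, 0-11, 1-01, 10-1, 11-0, 110-}

NONE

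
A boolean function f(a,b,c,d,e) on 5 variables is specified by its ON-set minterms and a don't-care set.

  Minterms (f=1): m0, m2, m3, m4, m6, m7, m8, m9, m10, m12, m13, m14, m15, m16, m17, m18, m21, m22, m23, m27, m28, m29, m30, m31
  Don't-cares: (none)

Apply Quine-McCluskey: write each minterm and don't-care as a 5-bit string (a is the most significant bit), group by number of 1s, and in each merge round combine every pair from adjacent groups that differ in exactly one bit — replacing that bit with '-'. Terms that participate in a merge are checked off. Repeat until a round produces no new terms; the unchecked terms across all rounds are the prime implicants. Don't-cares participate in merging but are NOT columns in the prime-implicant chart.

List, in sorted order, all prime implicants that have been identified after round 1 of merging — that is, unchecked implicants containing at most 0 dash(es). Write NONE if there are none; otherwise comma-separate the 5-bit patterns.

Round 0: 00000✓ 00010✓ 00011✓ 00100✓ 00110✓ 00111✓ 01000✓ 01001✓ 01010✓ 01100✓ 01101✓ 01110✓ 01111✓ 10000✓ 10001✓ 10010✓ 10101✓ 10110✓ 10111✓ 11011✓ 11100✓ 11101✓ 11110✓ 11111✓
Round 1: -0000✓ -0010✓ -0110✓ -0111✓ -1100✓ -1101✓ -1110✓ -1111✓ 0-000✓ 0-010✓ 0-100✓ 0-110✓ 0-111✓ 00-00✓ 00-10✓ 00-11✓ 000-0✓ 0001-✓ 001-0✓ 0011-✓ 01-00✓ 01-01✓ 01-10✓ 010-0✓ 0100-✓ 011-0✓ 011-1✓ 0110-✓ 0111-✓ 1-101✓ 1-110✓ 1-111✓ 10-01 10-10✓ 100-0✓ 1000- 101-1✓ 1011-✓ 11-11 111-0✓ 111-1✓ 1110-✓ 1111-✓
Round 2: --110✓ --111✓ -0-10 -00-0 -011-✓ -11-0✓ -11-1✓ -110-✓ -111-✓ 0--00✓ 0--10✓ 0-0-0✓ 0-1-0✓ 0-11-✓ 00--0✓ 00-1- 01--0✓ 01-0- 011--✓ 1-1-1 1-11-✓ 111--✓
Round 3: --11- -11-- 0---0
PIs = {--11-, -0-10, -00-0, -11--, 0---0, 00-1-, 01-0-, 1-1-1, 10-01, 1000-, 11-11}

NONE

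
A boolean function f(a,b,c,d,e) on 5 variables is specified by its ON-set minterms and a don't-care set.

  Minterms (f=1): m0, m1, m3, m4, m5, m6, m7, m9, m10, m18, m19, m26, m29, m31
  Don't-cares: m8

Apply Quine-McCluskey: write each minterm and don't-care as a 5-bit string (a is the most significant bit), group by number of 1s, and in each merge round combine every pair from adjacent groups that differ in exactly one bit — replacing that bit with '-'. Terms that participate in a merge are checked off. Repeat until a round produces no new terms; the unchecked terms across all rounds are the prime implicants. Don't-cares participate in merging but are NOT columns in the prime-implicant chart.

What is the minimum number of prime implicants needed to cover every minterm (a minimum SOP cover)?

size-2^0 implicants → 00000(✓)  00001(✓)  00011(✓)  00100(✓)  00101(✓)  00110(✓)  00111(✓)  01000(✓)  01001(✓)  01010(✓)  10010(✓)  10011(✓)  11010(✓)  11101(✓)  11111(✓)
size-2^1 implicants → -0011  -1010  0-000(✓)  0-001(✓)  00-00(✓)  00-01(✓)  00-11(✓)  000-1(✓)  0000-(✓)  001-0(✓)  001-1(✓)  0010-(✓)  0011-(✓)  010-0  0100-(✓)  1-010  1001-  111-1
size-2^2 implicants → 0-00-  00--1  00-0-  001--
Unchecked terms (primes): -0011, -1010, 0-00-, 00--1, 00-0-, 001--, 010-0, 1-010, 1001-, 111-1
Minterm coverage:
  m0 ⊆ 0-00-,00-0-
  m1 ⊆ 0-00-,00--1,00-0-
  m3 ⊆ -0011,00--1
  m4 ⊆ 00-0-,001--
  m5 ⊆ 00--1,00-0-,001--
  m6 ⊆ 001-- [E]
  m7 ⊆ 00--1,001--
  m9 ⊆ 0-00- [E]
  m10 ⊆ -1010,010-0
  m18 ⊆ 1-010,1001-
  m19 ⊆ -0011,1001-
  m26 ⊆ -1010,1-010
  m29 ⊆ 111-1 [E]
  m31 ⊆ 111-1 [E]
E = {0-00-, 001--, 111-1}
Petrick residual → -0011, -1010, 1-010
Cover = b'c'de + bc'de' + a'c'd' + a'b'c + ac'de' + abce  |cover|=6

6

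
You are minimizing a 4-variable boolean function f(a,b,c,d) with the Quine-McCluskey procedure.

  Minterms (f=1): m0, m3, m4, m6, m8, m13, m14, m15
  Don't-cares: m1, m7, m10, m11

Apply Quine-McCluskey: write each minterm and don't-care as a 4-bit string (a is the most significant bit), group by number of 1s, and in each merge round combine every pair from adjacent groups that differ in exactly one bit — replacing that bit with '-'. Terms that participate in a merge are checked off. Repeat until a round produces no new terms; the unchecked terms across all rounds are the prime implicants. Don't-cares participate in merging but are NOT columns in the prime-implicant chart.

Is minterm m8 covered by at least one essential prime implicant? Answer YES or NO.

size-2^0 implicants → 0000(✓)  0001(✓)  0011(✓)  0100(✓)  0110(✓)  0111(✓)  1000(✓)  1010(✓)  1011(✓)  1101(✓)  1110(✓)  1111(✓)
size-2^1 implicants → -000  -011(✓)  -110(✓)  -111(✓)  0-00  0-11(✓)  00-1  000-  01-0  011-(✓)  1-10(✓)  1-11(✓)  10-0  101-(✓)  11-1  111-(✓)
size-2^2 implicants → --11  -11-  1-1-
Unchecked terms (primes): --11, -000, -11-, 0-00, 00-1, 000-, 01-0, 1-1-, 10-0, 11-1
Minterm coverage:
  m0 ⊆ -000,0-00,000-
  m3 ⊆ --11,00-1
  m4 ⊆ 0-00,01-0
  m6 ⊆ -11-,01-0
  m8 ⊆ -000,10-0
  m13 ⊆ 11-1 [E]
  m14 ⊆ -11-,1-1-
  m15 ⊆ --11,-11-,1-1-,11-1
E = {11-1}

NO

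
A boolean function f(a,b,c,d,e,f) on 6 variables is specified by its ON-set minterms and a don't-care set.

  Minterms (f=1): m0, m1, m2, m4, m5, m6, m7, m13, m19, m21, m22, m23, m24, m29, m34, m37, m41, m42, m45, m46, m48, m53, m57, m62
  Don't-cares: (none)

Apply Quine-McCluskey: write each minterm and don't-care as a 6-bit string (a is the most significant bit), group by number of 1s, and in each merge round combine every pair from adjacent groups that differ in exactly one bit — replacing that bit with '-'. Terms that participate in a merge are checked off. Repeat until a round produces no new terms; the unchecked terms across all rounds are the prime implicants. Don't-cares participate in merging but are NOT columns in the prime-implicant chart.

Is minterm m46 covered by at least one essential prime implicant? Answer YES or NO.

size-2^0 implicants → 000000(✓)  000001(✓)  000010(✓)  000100(✓)  000101(✓)  000110(✓)  000111(✓)  001101(✓)  010011(✓)  010101(✓)  010110(✓)  010111(✓)  011000  011101(✓)  100010(✓)  100101(✓)  101001(✓)  101010(✓)  101101(✓)  101110(✓)  110000  110101(✓)  111001(✓)  111110(✓)
size-2^1 implicants → -00010  -00101(✓)  -01101(✓)  -10101(✓)  0-0101(✓)  0-0110(✓)  0-0111(✓)  0-1101(✓)  00-101(✓)  000-00(✓)  000-01(✓)  000-10(✓)  0000-0(✓)  00000-(✓)  0001-0(✓)  0001-1(✓)  00010-(✓)  00011-(✓)  01-101(✓)  010-11  0101-1(✓)  01011-(✓)  1-0101(✓)  1-1001  1-1110  10-010  10-101(✓)  101-01  101-10
size-2^2 implicants → --0101  -0-101  0--101  0-01-1  0-011-  000--0  000-0-  0001--
Unchecked terms (primes): --0101, -0-101, -00010, 0--101, 0-01-1, 0-011-, 000--0, 000-0-, 0001--, 010-11, 011000, 1-1001, 1-1110, 10-010, 101-01, 101-10, 110000
Minterm coverage:
  m0 ⊆ 000--0,000-0-
  m1 ⊆ 000-0- [E]
  m2 ⊆ -00010,000--0
  m4 ⊆ 000--0,000-0-,0001--
  m5 ⊆ --0101,-0-101,0--101,0-01-1,000-0-,0001--
  m6 ⊆ 0-011-,000--0,0001--
  m7 ⊆ 0-01-1,0-011-,0001--
  m13 ⊆ -0-101,0--101
  m19 ⊆ 010-11 [E]
  m21 ⊆ --0101,0--101,0-01-1
  m22 ⊆ 0-011- [E]
  m23 ⊆ 0-01-1,0-011-,010-11
  m24 ⊆ 011000 [E]
  m29 ⊆ 0--101 [E]
  m34 ⊆ -00010,10-010
  m37 ⊆ --0101,-0-101
  m41 ⊆ 1-1001,101-01
  m42 ⊆ 10-010,101-10
  m45 ⊆ -0-101,101-01
  m46 ⊆ 1-1110,101-10
  m48 ⊆ 110000 [E]
  m53 ⊆ --0101 [E]
  m57 ⊆ 1-1001 [E]
  m62 ⊆ 1-1110 [E]
E = {--0101, 0--101, 0-011-, 000-0-, 010-11, 011000, 1-1001, 1-1110, 110000}

YES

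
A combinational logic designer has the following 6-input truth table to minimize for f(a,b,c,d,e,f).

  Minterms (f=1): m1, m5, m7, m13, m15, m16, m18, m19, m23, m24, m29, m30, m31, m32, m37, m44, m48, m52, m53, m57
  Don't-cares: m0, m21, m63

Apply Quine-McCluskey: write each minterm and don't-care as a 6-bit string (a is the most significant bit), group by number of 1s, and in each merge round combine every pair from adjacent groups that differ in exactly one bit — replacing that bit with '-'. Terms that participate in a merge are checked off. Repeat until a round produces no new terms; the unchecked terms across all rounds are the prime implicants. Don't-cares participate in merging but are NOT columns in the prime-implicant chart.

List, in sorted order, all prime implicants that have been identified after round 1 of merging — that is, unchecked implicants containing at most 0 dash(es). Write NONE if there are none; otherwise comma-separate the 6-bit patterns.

101100, 111001

size-2^0 implicants → 000000(✓)  000001(✓)  000101(✓)  000111(✓)  001101(✓)  001111(✓)  010000(✓)  010010(✓)  010011(✓)  010101(✓)  010111(✓)  011000(✓)  011101(✓)  011110(✓)  011111(✓)  100000(✓)  100101(✓)  101100  110000(✓)  110100(✓)  110101(✓)  111001  111111(✓)
size-2^1 implicants → -00000(✓)  -00101(✓)  -10000(✓)  -10101(✓)  -11111  0-0000(✓)  0-0101(✓)  0-0111(✓)  0-1101(✓)  0-1111(✓)  00-101(✓)  00-111(✓)  000-01  00000-  0001-1(✓)  0011-1(✓)  01-000  01-101(✓)  01-111(✓)  010-11  0100-0  01001-  0101-1(✓)  0111-1(✓)  01111-  1-0000(✓)  1-0101(✓)  110-00  11010-
size-2^2 implicants → --0000  --0101  0--101(✓)  0--111(✓)  0-01-1(✓)  0-11-1(✓)  00-1-1(✓)  01-1-1(✓)
size-2^3 implicants → 0--1-1
Unchecked terms (primes): --0000, --0101, -11111, 0--1-1, 000-01, 00000-, 01-000, 010-11, 0100-0, 01001-, 01111-, 101100, 110-00, 11010-, 111001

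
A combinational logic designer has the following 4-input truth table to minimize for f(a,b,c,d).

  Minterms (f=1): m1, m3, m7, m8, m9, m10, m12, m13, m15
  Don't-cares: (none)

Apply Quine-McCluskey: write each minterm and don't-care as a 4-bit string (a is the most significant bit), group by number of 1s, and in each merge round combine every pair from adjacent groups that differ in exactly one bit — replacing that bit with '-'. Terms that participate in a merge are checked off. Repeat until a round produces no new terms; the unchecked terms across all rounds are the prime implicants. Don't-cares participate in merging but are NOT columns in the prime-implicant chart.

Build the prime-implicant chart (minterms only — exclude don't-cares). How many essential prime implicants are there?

2

[col 0] 0001*, 0011*, 0111*, 1000*, 1001*, 1010*, 1100*, 1101*, 1111*
[col 1] -001, -111, 0-11, 00-1, 1-00*, 1-01*, 10-0, 100-*, 11-1, 110-*
[col 2] 1-0-
Prime implicants: -001, -111, 0-11, 00-1, 1-0-, 10-0, 11-1
PI chart (minterm → PIs covering it):
  1 | -001,00-1
  3 | 0-11,00-1
  7 | -111,0-11
  8 | 1-0-,10-0
  9 | -001,1-0-
  10 | 10-0  (sole → essential)
  12 | 1-0-  (sole → essential)
  13 | 1-0-,11-1
  15 | -111,11-1
Essential prime implicants: 1-0-, 10-0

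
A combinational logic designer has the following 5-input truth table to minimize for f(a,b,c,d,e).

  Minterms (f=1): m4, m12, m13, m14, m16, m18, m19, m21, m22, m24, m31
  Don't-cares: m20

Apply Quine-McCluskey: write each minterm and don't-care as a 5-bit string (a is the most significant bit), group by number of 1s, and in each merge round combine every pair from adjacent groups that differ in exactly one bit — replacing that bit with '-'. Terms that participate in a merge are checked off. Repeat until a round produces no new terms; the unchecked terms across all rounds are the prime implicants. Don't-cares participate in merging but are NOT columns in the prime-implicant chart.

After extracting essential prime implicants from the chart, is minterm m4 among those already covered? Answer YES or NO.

NO

[col 0] 00100*, 01100*, 01101*, 01110*, 10000*, 10010*, 10011*, 10100*, 10101*, 10110*, 11000*, 11111
[col 1] -0100, 0-100, 011-0, 0110-, 1-000, 10-00*, 10-10*, 100-0*, 1001-, 101-0*, 1010-
[col 2] 10--0
Prime implicants: -0100, 0-100, 011-0, 0110-, 1-000, 10--0, 1001-, 1010-, 11111
PI chart (minterm → PIs covering it):
  4 | -0100,0-100
  12 | 0-100,011-0,0110-
  13 | 0110-  (sole → essential)
  14 | 011-0  (sole → essential)
  16 | 1-000,10--0
  18 | 10--0,1001-
  19 | 1001-  (sole → essential)
  21 | 1010-  (sole → essential)
  22 | 10--0  (sole → essential)
  24 | 1-000  (sole → essential)
  31 | 11111  (sole → essential)
Essential prime implicants: 011-0, 0110-, 1-000, 10--0, 1001-, 1010-, 11111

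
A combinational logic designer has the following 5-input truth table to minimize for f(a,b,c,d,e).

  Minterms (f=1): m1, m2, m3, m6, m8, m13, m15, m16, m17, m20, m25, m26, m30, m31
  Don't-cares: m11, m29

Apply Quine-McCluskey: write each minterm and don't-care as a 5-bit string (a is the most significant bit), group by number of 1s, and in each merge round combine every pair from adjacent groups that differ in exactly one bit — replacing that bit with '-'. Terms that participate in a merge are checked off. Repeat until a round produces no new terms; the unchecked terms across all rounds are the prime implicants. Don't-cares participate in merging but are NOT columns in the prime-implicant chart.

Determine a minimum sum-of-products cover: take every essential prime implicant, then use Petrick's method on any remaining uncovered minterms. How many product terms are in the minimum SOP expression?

Round 0: 00001✓ 00010✓ 00011✓ 00110✓ 01000 01011✓ 01101✓ 01111✓ 10000✓ 10001✓ 10100✓ 11001✓ 11010✓ 11101✓ 11110✓ 11111✓
Round 1: -0001 -1101✓ -1111✓ 0-011 00-10 000-1 0001- 01-11 011-1✓ 1-001 10-00 1000- 11-01 11-10 111-1✓ 1111-
Round 2: -11-1
PIs = {-0001, -11-1, 0-011, 00-10, 000-1, 0001-, 01-11, 01000, 1-001, 10-00, 1000-, 11-01, 11-10, 1111-}
Coverage chart:
  m1: -0001,000-1
  m2: 00-10,0001-
  m3: 0-011,000-1,0001-
  m6: 00-10 ←essential
  m8: 01000 ←essential
  m13: -11-1 ←essential
  m15: -11-1,01-11
  m16: 10-00,1000-
  m17: -0001,1-001,1000-
  m20: 10-00 ←essential
  m25: 1-001,11-01
  m26: 11-10 ←essential
  m30: 11-10,1111-
  m31: -11-1,1111-
Essential: -11-1, 00-10, 01000, 10-00, 11-10
Petrick residual → 000-1, 1-001
Min cover (7 terms): bce + a'b'de' + a'b'c'e + a'bc'd'e' + ac'd'e + ab'd'e' + abde'

7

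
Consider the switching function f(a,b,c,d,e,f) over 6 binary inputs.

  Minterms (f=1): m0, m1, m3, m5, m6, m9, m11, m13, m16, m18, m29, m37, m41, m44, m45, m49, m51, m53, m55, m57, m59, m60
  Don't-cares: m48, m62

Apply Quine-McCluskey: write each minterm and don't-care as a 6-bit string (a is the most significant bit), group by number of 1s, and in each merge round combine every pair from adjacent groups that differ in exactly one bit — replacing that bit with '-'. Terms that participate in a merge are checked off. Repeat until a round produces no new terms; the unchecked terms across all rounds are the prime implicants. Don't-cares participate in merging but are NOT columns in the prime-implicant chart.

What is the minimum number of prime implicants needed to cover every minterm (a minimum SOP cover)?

Round 0: 000000✓ 000001✓ 000011✓ 000101✓ 000110 001001✓ 001011✓ 001101✓ 010000✓ 010010✓ 011101✓ 100101✓ 101001✓ 101100✓ 101101✓ 110000✓ 110001✓ 110011✓ 110101✓ 110111✓ 111001✓ 111011✓ 111100✓ 111110✓
Round 1: -00101✓ -01001✓ -01101✓ -10000 0-0000 0-1101 00-001✓ 00-011✓ 00-101✓ 000-01✓ 0000-1✓ 00000- 001-01✓ 0010-1✓ 0100-0 1-0101 1-1001 1-1100 10-101✓ 101-01✓ 10110- 11-001✓ 11-011✓ 110-01✓ 110-11✓ 1100-1✓ 11000- 1101-1✓ 1110-1✓ 1111-0
Round 2: -0-101 -01-01 00--01 00-0-1 11-0-1 110--1
PIs = {-0-101, -01-01, -10000, 0-0000, 0-1101, 00--01, 00-0-1, 00000-, 000110, 0100-0, 1-0101, 1-1001, 1-1100, 10110-, 11-0-1, 110--1, 11000-, 1111-0}
Coverage chart:
  m0: 0-0000,00000-
  m1: 00--01,00-0-1,00000-
  m3: 00-0-1 ←essential
  m5: -0-101,00--01
  m6: 000110 ←essential
  m9: -01-01,00--01,00-0-1
  m11: 00-0-1 ←essential
  m13: -0-101,-01-01,0-1101,00--01
  m16: -10000,0-0000,0100-0
  m18: 0100-0 ←essential
  m29: 0-1101 ←essential
  m37: -0-101,1-0101
  m41: -01-01,1-1001
  m44: 1-1100,10110-
  m45: -0-101,-01-01,10110-
  m49: 11-0-1,110--1,11000-
  m51: 11-0-1,110--1
  m53: 1-0101,110--1
  m55: 110--1 ←essential
  m57: 1-1001,11-0-1
  m59: 11-0-1 ←essential
  m60: 1-1100,1111-0
Essential: 0-1101, 00-0-1, 000110, 0100-0, 11-0-1, 110--1
Petrick residual → -0-101, -01-01, 0-0000, 1-1100
Min cover (10 terms): b'de'f + b'ce'f + a'c'd'e'f' + a'cde'f + a'b'd'f + a'b'c'def' + a'bc'd'f' + acde'f' + abd'f + abc'f

10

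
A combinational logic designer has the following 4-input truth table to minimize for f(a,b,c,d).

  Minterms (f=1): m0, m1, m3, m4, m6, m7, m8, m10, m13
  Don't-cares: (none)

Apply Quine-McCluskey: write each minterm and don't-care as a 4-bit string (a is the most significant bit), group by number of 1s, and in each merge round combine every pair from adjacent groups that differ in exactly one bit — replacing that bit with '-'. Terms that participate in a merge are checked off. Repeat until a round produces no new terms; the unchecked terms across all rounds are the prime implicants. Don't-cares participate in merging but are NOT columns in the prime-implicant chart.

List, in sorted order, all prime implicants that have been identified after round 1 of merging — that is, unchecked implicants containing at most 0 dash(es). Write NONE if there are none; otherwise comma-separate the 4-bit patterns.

1101

[col 0] 0000*, 0001*, 0011*, 0100*, 0110*, 0111*, 1000*, 1010*, 1101
[col 1] -000, 0-00, 0-11, 00-1, 000-, 01-0, 011-, 10-0
Prime implicants: -000, 0-00, 0-11, 00-1, 000-, 01-0, 011-, 10-0, 1101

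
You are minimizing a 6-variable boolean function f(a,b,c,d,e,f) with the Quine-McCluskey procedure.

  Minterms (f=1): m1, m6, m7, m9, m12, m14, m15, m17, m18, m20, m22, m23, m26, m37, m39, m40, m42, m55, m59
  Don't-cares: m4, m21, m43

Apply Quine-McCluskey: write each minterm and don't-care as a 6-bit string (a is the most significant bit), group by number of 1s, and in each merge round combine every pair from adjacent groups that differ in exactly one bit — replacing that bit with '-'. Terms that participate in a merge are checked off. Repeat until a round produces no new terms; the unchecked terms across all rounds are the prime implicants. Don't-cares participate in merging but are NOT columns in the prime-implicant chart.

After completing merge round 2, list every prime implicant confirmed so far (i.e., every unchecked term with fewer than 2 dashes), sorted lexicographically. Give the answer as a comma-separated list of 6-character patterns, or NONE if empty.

0-0001, 00-001, 01-010, 010-01, 010-10, 1-1011, 1001-1, 1010-0, 10101-

[col 0] 000001*, 000100*, 000110*, 000111*, 001001*, 001100*, 001110*, 001111*, 010001*, 010010*, 010100*, 010101*, 010110*, 010111*, 011010*, 100101*, 100111*, 101000*, 101010*, 101011*, 110111*, 111011*
[col 1] -00111*, -10111*, 0-0001, 0-0100*, 0-0110*, 0-0111*, 00-001, 00-100*, 00-110*, 00-111*, 0001-0*, 00011-*, 0011-0*, 00111-*, 01-010, 010-01, 010-10, 0101-0*, 0101-1*, 01010-*, 01011-*, 1-0111*, 1-1011, 1001-1, 1010-0, 10101-
[col 2] --0111, 0-01-0, 0-011-, 00-1-0, 00-11-, 0101--
Prime implicants: --0111, 0-0001, 0-01-0, 0-011-, 00-001, 00-1-0, 00-11-, 01-010, 010-01, 010-10, 0101--, 1-1011, 1001-1, 1010-0, 10101-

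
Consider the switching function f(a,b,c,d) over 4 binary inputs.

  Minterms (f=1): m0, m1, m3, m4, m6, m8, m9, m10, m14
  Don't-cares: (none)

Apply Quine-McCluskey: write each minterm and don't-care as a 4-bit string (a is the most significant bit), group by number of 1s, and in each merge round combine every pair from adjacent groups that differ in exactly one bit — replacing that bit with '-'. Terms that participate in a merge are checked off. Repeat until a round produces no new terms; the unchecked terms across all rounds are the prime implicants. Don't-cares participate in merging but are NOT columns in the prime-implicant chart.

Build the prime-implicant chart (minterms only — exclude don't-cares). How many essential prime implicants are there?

2

Round 0: 0000✓ 0001✓ 0011✓ 0100✓ 0110✓ 1000✓ 1001✓ 1010✓ 1110✓
Round 1: -000✓ -001✓ -110 0-00 00-1 000-✓ 01-0 1-10 10-0 100-✓
Round 2: -00-
PIs = {-00-, -110, 0-00, 00-1, 01-0, 1-10, 10-0}
Coverage chart:
  m0: -00-,0-00
  m1: -00-,00-1
  m3: 00-1 ←essential
  m4: 0-00,01-0
  m6: -110,01-0
  m8: -00-,10-0
  m9: -00- ←essential
  m10: 1-10,10-0
  m14: -110,1-10
Essential: -00-, 00-1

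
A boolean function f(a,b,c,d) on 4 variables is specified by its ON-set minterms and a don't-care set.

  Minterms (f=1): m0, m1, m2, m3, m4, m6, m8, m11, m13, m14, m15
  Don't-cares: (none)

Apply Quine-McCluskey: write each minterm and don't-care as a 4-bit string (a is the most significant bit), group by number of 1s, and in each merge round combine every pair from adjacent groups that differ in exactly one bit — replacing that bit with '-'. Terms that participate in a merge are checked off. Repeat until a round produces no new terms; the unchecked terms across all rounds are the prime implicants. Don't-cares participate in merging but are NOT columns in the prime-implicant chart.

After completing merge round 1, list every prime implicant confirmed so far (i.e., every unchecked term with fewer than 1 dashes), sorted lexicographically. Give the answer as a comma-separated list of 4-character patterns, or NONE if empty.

Round 0: 0000✓ 0001✓ 0010✓ 0011✓ 0100✓ 0110✓ 1000✓ 1011✓ 1101✓ 1110✓ 1111✓
Round 1: -000 -011 -110 0-00✓ 0-10✓ 00-0✓ 00-1✓ 000-✓ 001-✓ 01-0✓ 1-11 11-1 111-
Round 2: 0--0 00--
PIs = {-000, -011, -110, 0--0, 00--, 1-11, 11-1, 111-}

NONE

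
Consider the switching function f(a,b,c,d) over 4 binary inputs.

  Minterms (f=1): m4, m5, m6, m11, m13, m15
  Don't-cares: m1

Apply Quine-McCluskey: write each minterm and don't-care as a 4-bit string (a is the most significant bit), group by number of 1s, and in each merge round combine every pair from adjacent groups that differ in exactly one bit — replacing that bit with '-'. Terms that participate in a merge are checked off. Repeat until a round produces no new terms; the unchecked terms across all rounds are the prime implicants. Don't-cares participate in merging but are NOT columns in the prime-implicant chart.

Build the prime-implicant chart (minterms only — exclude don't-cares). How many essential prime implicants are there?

2

size-2^0 implicants → 0001(✓)  0100(✓)  0101(✓)  0110(✓)  1011(✓)  1101(✓)  1111(✓)
size-2^1 implicants → -101  0-01  01-0  010-  1-11  11-1
Unchecked terms (primes): -101, 0-01, 01-0, 010-, 1-11, 11-1
Minterm coverage:
  m4 ⊆ 01-0,010-
  m5 ⊆ -101,0-01,010-
  m6 ⊆ 01-0 [E]
  m11 ⊆ 1-11 [E]
  m13 ⊆ -101,11-1
  m15 ⊆ 1-11,11-1
E = {01-0, 1-11}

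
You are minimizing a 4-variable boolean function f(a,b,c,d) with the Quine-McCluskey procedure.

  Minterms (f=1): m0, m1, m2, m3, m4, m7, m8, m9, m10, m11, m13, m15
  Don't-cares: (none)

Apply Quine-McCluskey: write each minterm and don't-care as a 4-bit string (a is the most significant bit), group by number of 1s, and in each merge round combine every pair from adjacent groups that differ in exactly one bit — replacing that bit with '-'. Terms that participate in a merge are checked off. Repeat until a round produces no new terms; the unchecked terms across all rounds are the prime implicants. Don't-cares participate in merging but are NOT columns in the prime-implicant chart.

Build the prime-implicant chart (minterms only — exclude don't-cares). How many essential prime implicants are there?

4

[col 0] 0000*, 0001*, 0010*, 0011*, 0100*, 0111*, 1000*, 1001*, 1010*, 1011*, 1101*, 1111*
[col 1] -000*, -001*, -010*, -011*, -111*, 0-00, 0-11*, 00-0*, 00-1*, 000-*, 001-*, 1-01*, 1-11*, 10-0*, 10-1*, 100-*, 101-*, 11-1*
[col 2] --11, -0-0*, -0-1*, -00-*, -01-*, 00--*, 1--1, 10--*
[col 3] -0--
Prime implicants: --11, -0--, 0-00, 1--1
PI chart (minterm → PIs covering it):
  0 | -0--,0-00
  1 | -0--  (sole → essential)
  2 | -0--  (sole → essential)
  3 | --11,-0--
  4 | 0-00  (sole → essential)
  7 | --11  (sole → essential)
  8 | -0--  (sole → essential)
  9 | -0--,1--1
  10 | -0--  (sole → essential)
  11 | --11,-0--,1--1
  13 | 1--1  (sole → essential)
  15 | --11,1--1
Essential prime implicants: --11, -0--, 0-00, 1--1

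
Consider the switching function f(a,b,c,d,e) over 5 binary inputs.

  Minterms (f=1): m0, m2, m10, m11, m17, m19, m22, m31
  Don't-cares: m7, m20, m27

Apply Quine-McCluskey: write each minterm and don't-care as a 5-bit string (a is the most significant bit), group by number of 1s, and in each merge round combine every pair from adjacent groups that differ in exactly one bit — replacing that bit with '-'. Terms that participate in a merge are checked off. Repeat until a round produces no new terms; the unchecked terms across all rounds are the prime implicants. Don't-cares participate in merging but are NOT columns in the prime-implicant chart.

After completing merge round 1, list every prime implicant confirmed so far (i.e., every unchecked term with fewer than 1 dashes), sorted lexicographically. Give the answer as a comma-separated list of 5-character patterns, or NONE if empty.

00111

size-2^0 implicants → 00000(✓)  00010(✓)  00111  01010(✓)  01011(✓)  10001(✓)  10011(✓)  10100(✓)  10110(✓)  11011(✓)  11111(✓)
size-2^1 implicants → -1011  0-010  000-0  0101-  1-011  100-1  101-0  11-11
Unchecked terms (primes): -1011, 0-010, 000-0, 00111, 0101-, 1-011, 100-1, 101-0, 11-11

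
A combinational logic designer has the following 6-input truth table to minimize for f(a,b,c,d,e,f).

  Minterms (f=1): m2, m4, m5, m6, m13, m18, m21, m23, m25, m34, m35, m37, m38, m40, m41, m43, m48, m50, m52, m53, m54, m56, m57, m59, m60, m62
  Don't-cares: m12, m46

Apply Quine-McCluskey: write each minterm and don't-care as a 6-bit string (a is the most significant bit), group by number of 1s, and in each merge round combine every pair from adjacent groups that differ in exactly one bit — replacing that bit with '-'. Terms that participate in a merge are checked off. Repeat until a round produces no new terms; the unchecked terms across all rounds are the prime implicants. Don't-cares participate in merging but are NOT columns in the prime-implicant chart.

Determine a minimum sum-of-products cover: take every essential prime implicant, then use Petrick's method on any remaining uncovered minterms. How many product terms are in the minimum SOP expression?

[col 0] 000010*, 000100*, 000101*, 000110*, 001100*, 001101*, 010010*, 010101*, 010111*, 011001*, 100010*, 100011*, 100101*, 100110*, 101000*, 101001*, 101011*, 101110*, 110000*, 110010*, 110100*, 110101*, 110110*, 111000*, 111001*, 111011*, 111100*, 111110*
[col 1] -00010*, -00101*, -00110*, -10010*, -10101*, -11001, 0-0010*, 0-0101*, 00-100*, 00-101*, 000-10*, 0001-0, 00010-*, 00110-*, 0101-1, 1-0010*, 1-0101*, 1-0110*, 1-1000*, 1-1001*, 1-1011*, 1-1110*, 10-011, 10-110*, 100-10*, 10001-, 1010-1*, 10100-*, 11-000*, 11-100*, 11-110*, 110-00*, 110-10*, 1100-0*, 1101-0*, 11010-, 111-00*, 1110-1*, 11100-*, 1111-0*
[col 2] --0010, --0101, -00-10, 00-10-, 1--110, 1-0-10, 1-10-1, 1-100-, 11--00, 11-1-0, 110--0
Prime implicants: --0010, --0101, -00-10, -11001, 00-10-, 0001-0, 0101-1, 1--110, 1-0-10, 1-10-1, 1-100-, 10-011, 10001-, 11--00, 11-1-0, 110--0, 11010-
PI chart (minterm → PIs covering it):
  2 | --0010,-00-10
  4 | 00-10-,0001-0
  5 | --0101,00-10-
  6 | -00-10,0001-0
  13 | 00-10-  (sole → essential)
  18 | --0010  (sole → essential)
  21 | --0101,0101-1
  23 | 0101-1  (sole → essential)
  25 | -11001  (sole → essential)
  34 | --0010,-00-10,1-0-10,10001-
  35 | 10-011,10001-
  37 | --0101  (sole → essential)
  38 | -00-10,1--110,1-0-10
  40 | 1-100-  (sole → essential)
  41 | 1-10-1,1-100-
  43 | 1-10-1,10-011
  48 | 11--00,110--0
  50 | --0010,1-0-10,110--0
  52 | 11--00,11-1-0,110--0,11010-
  53 | --0101,11010-
  54 | 1--110,1-0-10,11-1-0,110--0
  56 | 1-100-,11--00
  57 | -11001,1-10-1,1-100-
  59 | 1-10-1  (sole → essential)
  60 | 11--00,11-1-0
  62 | 1--110,11-1-0
Essential prime implicants: --0010, --0101, -11001, 00-10-, 0101-1, 1-10-1, 1-100-
Petrick residual → -00-10, 1--110, 10-011, 11--00
Minimum SOP uses 11 PIs: c'd'ef' + c'de'f + b'c'ef' + bcd'e'f + a'b'de' + a'bc'df + adef' + acd'f + acd'e' + ab'd'ef + abe'f'

11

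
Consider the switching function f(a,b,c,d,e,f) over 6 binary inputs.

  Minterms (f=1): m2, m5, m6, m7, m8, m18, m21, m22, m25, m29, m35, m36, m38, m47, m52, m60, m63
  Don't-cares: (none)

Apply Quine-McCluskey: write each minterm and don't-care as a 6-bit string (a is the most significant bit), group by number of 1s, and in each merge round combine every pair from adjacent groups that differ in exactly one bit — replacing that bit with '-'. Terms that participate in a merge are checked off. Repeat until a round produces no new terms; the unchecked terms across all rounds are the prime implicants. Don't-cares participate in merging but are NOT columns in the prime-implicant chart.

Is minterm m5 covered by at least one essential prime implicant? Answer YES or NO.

NO

size-2^0 implicants → 000010(✓)  000101(✓)  000110(✓)  000111(✓)  001000  010010(✓)  010101(✓)  010110(✓)  011001(✓)  011101(✓)  100011  100100(✓)  100110(✓)  101111(✓)  110100(✓)  111100(✓)  111111(✓)
size-2^1 implicants → -00110  0-0010(✓)  0-0101  0-0110(✓)  000-10(✓)  0001-1  00011-  01-101  010-10(✓)  011-01  1-0100  1-1111  1001-0  11-100
size-2^2 implicants → 0-0-10
Unchecked terms (primes): -00110, 0-0-10, 0-0101, 0001-1, 00011-, 001000, 01-101, 011-01, 1-0100, 1-1111, 100011, 1001-0, 11-100
Minterm coverage:
  m2 ⊆ 0-0-10 [E]
  m5 ⊆ 0-0101,0001-1
  m6 ⊆ -00110,0-0-10,00011-
  m7 ⊆ 0001-1,00011-
  m8 ⊆ 001000 [E]
  m18 ⊆ 0-0-10 [E]
  m21 ⊆ 0-0101,01-101
  m22 ⊆ 0-0-10 [E]
  m25 ⊆ 011-01 [E]
  m29 ⊆ 01-101,011-01
  m35 ⊆ 100011 [E]
  m36 ⊆ 1-0100,1001-0
  m38 ⊆ -00110,1001-0
  m47 ⊆ 1-1111 [E]
  m52 ⊆ 1-0100,11-100
  m60 ⊆ 11-100 [E]
  m63 ⊆ 1-1111 [E]
E = {0-0-10, 001000, 011-01, 1-1111, 100011, 11-100}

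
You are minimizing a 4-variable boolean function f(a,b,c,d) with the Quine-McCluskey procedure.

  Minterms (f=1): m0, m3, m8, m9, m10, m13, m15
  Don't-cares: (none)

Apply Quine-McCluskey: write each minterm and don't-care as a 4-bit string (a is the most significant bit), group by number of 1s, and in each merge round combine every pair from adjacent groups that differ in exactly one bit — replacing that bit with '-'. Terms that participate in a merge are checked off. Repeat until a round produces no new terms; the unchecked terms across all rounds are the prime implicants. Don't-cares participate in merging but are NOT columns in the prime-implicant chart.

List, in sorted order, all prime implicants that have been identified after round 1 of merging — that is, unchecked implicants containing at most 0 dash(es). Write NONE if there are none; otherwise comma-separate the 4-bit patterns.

[col 0] 0000*, 0011, 1000*, 1001*, 1010*, 1101*, 1111*
[col 1] -000, 1-01, 10-0, 100-, 11-1
Prime implicants: -000, 0011, 1-01, 10-0, 100-, 11-1

0011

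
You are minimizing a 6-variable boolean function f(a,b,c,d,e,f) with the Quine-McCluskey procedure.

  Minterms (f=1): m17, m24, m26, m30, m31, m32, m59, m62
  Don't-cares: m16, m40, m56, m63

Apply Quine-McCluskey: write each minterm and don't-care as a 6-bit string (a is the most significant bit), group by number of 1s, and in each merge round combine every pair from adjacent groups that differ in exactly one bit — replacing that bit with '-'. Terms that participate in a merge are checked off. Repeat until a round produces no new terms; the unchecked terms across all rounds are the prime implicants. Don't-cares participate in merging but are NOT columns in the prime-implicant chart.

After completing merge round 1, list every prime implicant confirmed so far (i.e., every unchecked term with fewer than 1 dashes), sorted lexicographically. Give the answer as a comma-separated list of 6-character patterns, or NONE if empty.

size-2^0 implicants → 010000(✓)  010001(✓)  011000(✓)  011010(✓)  011110(✓)  011111(✓)  100000(✓)  101000(✓)  111000(✓)  111011(✓)  111110(✓)  111111(✓)
size-2^1 implicants → -11000  -11110(✓)  -11111(✓)  01-000  01000-  011-10  0110-0  01111-(✓)  1-1000  10-000  111-11  11111-(✓)
size-2^2 implicants → -1111-
Unchecked terms (primes): -11000, -1111-, 01-000, 01000-, 011-10, 0110-0, 1-1000, 10-000, 111-11

NONE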